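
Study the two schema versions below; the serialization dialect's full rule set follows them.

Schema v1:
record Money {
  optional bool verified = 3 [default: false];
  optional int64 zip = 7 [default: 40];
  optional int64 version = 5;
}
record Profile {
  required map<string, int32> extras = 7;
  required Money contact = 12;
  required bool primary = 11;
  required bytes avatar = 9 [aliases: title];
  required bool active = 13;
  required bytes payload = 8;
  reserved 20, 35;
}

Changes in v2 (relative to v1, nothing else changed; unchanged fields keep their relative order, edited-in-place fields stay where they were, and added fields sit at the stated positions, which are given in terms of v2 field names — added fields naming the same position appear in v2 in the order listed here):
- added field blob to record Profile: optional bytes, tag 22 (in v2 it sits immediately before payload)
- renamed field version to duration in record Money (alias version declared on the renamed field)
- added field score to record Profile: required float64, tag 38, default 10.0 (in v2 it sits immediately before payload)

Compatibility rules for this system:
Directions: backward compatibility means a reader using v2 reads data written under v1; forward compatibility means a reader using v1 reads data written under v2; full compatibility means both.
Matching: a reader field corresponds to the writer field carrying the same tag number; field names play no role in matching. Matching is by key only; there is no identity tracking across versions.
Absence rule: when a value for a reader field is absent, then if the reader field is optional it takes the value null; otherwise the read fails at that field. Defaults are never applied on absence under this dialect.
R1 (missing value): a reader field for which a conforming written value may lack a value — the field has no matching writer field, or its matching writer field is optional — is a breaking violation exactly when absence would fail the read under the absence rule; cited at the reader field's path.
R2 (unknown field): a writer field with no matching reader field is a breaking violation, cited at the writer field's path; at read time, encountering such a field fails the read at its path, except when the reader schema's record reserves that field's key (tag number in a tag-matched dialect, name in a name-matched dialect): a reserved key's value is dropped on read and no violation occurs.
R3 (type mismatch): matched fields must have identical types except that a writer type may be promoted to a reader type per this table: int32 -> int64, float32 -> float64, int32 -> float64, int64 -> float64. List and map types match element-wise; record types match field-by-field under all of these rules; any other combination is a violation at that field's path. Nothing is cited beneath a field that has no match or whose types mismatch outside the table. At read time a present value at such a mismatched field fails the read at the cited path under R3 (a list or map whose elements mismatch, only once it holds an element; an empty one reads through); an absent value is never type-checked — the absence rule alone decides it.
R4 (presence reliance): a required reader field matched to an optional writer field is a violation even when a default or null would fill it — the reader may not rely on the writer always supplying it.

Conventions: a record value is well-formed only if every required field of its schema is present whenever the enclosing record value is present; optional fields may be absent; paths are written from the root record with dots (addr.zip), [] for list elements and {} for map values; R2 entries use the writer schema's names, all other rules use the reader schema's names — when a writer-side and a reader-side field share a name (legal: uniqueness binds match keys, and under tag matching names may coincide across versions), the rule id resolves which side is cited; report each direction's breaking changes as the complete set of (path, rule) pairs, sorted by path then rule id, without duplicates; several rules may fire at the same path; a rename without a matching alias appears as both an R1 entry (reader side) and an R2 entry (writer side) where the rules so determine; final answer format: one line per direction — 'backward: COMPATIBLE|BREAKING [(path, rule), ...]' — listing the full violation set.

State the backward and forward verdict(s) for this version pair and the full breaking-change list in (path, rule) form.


backward: BREAKING [(score, R1)]; forward: BREAKING [(blob, R2), (score, R2)]

each type pair in Profile: writer, then reader
backward for Profile (reader v2, writer v1):
  map<string, int32> -> map<string, int32>, writer required: extras aligns to extras
  Money -> Money, writer required: contact aligns to contact
  bool -> bool, writer required: primary aligns to primary
  bytes -> bytes, writer required: avatar aligns to avatar
  bool -> bool, writer required: active aligns to active
  blob: no writer-side match
  score: no writer-side match
  bytes -> bytes, writer required: payload aligns to payload
  bool -> bool, writer optional: contact.verified aligns to contact.verified
  int64 -> int64, writer optional: contact.zip aligns to contact.zip
  int64 -> int64, writer optional: contact.duration aligns to contact.version
  violation R1 at score
  => backward verdict for Profile: BREAKING, 1 violation(s)
forward for Profile (reader v1, writer v2):
  map<string, int32> -> map<string, int32>, writer required: extras aligns to extras
  Money -> Money, writer required: contact aligns to contact
  bool -> bool, writer required: primary aligns to primary
  bytes -> bytes, writer required: avatar aligns to avatar
  bool -> bool, writer required: active aligns to active
  bytes -> bytes, writer required: payload aligns to payload
  writer blob: unknown to reader
  writer score: unknown to reader
  bool -> bool, writer optional: contact.verified aligns to contact.verified
  int64 -> int64, writer optional: contact.zip aligns to contact.zip
  int64 -> int64, writer optional: contact.version aligns to contact.duration
  violation R2 at blob
  violation R2 at score
  => forward verdict for Profile: BREAKING, 2 violation(s)


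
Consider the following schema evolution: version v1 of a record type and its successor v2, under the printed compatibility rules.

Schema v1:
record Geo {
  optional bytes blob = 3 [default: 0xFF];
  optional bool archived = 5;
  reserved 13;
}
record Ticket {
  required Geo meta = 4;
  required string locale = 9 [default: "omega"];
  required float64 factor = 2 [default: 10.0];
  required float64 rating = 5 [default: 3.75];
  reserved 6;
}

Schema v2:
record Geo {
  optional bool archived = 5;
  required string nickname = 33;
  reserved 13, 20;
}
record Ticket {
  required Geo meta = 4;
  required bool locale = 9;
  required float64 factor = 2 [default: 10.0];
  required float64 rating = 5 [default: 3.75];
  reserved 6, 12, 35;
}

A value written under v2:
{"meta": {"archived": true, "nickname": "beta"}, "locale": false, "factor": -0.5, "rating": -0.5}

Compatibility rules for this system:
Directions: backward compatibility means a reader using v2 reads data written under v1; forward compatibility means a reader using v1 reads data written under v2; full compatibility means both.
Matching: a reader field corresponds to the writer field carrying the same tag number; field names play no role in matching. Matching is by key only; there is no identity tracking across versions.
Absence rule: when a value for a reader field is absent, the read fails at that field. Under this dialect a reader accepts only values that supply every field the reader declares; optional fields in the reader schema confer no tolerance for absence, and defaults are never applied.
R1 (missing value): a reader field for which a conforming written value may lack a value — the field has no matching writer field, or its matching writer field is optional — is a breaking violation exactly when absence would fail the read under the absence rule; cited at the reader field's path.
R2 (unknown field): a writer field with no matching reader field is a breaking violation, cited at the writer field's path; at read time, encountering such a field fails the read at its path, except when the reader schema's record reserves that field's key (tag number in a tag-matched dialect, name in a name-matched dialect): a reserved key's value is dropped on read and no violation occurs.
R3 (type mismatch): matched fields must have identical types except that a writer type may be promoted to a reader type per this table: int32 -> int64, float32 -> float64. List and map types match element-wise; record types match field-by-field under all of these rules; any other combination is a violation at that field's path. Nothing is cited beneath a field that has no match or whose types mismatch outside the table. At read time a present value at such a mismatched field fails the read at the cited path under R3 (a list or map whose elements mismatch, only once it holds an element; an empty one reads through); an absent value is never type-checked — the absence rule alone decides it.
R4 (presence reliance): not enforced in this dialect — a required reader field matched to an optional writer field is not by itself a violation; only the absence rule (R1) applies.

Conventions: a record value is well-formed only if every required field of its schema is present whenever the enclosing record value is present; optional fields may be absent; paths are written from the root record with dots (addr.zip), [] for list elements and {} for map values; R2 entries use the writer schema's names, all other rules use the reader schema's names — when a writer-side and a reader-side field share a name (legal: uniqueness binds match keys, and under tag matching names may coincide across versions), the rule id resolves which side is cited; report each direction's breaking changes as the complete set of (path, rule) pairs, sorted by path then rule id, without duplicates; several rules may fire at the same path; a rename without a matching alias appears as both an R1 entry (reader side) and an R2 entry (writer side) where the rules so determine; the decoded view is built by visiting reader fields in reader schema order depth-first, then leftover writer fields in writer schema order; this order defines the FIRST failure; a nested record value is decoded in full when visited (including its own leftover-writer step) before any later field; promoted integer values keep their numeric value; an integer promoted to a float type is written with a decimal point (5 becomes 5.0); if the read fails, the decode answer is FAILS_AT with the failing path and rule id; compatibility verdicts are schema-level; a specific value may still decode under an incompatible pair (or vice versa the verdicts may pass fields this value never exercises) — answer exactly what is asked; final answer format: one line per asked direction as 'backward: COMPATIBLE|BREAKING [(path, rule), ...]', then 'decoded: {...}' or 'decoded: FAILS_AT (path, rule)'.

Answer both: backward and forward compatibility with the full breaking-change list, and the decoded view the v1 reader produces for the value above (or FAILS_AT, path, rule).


backward: BREAKING [(locale, R3), (meta.archived, R1), (meta.blob, R2), (meta.nickname, R1)]; forward: BREAKING [(locale, R3), (meta.archived, R1), (meta.blob, R1), (meta.nickname, R2)]; decoded: FAILS_AT (meta.blob, R1)

arrows below run writer -> reader for Ticket
backward on Ticket — v2 reading data written by v1:
  writer required, Geo -> Geo: reader meta maps from writer meta
  writer required, string -> bool: reader locale maps from writer locale
  writer required, float64 -> float64: reader factor maps from writer factor
  writer required, float64 -> float64: reader rating maps from writer rating
  writer optional, bool -> bool: reader meta.archived maps from writer meta.archived
  meta.nickname has no writer counterpart
  leftover writer field: meta.blob
  R3 fires at locale
  R1 fires at meta.archived
  R2 fires at meta.blob
  R1 fires at meta.nickname
  => backward verdict for Ticket: BREAKING, 4 violation(s)
forward on Ticket — v1 reading data written by v2:
  writer required, Geo -> Geo: reader meta maps from writer meta
  writer required, bool -> string: reader locale maps from writer locale
  writer required, float64 -> float64: reader factor maps from writer factor
  writer required, float64 -> float64: reader rating maps from writer rating
  meta.blob has no writer counterpart
  writer optional, bool -> bool: reader meta.archived maps from writer meta.archived
  leftover writer field: meta.nickname
  R3 fires at locale
  R1 fires at meta.archived
  R1 fires at meta.blob
  R2 fires at meta.nickname
  => forward verdict for Ticket: BREAKING, 4 violation(s)
decoding the Ticket value with the v1 reader:
  read fails at meta.blob under R1 (no fill)
  => FAILS_AT (meta.blob, R1)


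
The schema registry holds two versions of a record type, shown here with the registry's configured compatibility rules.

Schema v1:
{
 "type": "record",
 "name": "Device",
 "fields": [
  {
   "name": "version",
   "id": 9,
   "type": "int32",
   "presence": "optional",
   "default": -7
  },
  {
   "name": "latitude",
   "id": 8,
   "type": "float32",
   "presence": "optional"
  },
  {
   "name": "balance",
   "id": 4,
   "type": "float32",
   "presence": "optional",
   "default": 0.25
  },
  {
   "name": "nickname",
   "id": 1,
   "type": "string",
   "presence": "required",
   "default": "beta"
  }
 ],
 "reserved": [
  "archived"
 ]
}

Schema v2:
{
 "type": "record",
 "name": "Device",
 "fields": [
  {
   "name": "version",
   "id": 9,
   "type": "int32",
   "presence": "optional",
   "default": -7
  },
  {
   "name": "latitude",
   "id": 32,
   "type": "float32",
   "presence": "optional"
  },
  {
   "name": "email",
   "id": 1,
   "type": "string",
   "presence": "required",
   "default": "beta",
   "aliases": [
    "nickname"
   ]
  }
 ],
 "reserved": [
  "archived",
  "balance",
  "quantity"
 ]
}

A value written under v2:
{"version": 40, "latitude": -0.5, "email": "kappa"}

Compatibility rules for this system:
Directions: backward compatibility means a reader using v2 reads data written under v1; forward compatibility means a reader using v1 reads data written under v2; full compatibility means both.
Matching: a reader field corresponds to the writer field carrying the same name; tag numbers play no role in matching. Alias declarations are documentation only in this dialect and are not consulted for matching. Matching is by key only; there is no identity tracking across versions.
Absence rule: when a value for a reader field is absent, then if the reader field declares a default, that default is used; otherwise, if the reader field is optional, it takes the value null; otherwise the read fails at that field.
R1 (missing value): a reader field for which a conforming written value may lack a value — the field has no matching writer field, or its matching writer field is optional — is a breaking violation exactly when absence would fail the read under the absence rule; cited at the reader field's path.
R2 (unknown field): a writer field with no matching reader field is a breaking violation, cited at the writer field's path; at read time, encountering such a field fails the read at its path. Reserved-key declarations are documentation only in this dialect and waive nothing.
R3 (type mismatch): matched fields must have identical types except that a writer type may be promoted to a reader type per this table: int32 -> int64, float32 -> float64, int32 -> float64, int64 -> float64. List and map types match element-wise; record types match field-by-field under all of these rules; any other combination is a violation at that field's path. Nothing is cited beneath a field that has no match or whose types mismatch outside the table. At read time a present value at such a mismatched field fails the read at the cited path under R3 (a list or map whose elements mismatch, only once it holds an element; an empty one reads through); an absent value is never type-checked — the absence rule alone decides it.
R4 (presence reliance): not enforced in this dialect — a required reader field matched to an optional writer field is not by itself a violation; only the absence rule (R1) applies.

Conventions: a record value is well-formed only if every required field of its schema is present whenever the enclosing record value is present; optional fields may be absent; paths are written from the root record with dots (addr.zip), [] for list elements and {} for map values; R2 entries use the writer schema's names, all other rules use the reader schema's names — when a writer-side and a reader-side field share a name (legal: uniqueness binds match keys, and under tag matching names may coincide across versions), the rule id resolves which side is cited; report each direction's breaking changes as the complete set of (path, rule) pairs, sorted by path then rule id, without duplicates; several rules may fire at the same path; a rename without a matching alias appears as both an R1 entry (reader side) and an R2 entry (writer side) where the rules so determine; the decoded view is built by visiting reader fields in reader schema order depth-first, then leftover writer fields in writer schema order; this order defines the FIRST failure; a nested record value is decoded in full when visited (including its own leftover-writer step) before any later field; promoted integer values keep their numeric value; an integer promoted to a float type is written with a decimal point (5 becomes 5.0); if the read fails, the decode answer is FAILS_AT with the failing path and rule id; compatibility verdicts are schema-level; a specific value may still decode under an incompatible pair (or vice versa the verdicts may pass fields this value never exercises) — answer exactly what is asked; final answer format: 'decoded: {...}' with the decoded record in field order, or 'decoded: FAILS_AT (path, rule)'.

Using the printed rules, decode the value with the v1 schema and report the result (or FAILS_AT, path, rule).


each type pair in Device: writer, then reader
decoding the Device value with the v1 reader:
  version := 40
  latitude := -0.5
  balance := 0.25 (no value, default fills)
  nickname := "beta" (no value, default fills)
  read fails at email under R2 (unknown field)
  => FAILS_AT (email, R2)
remaining Device differences; none change what is asked:
  removed field balance from record Device (its key "balance" joins the reserved list) -> shifts the Device verdicts, not this decode
  field latitude in record Device: tag 8 changed to 32 -> no rule fires on it and the decoded Device view is identical with or without it

decoded: FAILS_AT (email, R2)


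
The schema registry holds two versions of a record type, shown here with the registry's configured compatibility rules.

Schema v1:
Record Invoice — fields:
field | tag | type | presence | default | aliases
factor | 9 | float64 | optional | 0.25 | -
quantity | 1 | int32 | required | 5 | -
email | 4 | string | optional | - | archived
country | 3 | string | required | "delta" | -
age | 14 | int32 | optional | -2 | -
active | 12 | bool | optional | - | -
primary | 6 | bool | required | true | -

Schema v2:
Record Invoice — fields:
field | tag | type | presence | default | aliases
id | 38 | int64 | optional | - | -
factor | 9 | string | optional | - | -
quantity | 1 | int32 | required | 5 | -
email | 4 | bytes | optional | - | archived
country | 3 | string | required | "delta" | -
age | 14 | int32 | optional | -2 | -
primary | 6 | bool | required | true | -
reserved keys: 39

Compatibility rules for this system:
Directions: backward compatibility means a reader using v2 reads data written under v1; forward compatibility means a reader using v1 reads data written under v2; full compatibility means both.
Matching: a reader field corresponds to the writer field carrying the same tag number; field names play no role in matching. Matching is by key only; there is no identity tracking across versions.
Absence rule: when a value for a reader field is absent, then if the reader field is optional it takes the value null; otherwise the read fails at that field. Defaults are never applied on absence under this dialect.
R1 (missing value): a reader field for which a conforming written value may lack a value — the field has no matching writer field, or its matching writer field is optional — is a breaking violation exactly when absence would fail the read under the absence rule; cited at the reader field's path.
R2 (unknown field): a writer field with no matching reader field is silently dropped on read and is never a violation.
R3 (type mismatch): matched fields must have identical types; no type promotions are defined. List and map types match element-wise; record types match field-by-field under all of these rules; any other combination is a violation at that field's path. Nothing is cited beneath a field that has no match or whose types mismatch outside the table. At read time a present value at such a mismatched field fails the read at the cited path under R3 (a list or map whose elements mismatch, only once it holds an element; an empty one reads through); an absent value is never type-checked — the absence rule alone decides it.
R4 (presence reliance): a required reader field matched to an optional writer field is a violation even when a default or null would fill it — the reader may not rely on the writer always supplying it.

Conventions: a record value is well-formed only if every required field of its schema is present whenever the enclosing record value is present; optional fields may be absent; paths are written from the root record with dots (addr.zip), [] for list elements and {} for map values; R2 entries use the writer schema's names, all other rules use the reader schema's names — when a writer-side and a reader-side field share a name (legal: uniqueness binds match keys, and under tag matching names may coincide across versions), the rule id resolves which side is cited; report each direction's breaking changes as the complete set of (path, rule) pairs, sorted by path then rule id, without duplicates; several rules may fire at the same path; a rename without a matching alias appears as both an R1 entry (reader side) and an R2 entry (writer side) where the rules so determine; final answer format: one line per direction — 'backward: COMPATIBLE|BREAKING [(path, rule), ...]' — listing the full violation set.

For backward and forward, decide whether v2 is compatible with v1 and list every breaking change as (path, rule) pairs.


backward: BREAKING [(email, R3), (factor, R3)]; forward: BREAKING [(email, R3), (factor, R3)]

each type pair in Invoice: writer, then reader
backward analysis of Invoice with v2 as reader and v1 as writer:
  id: no writer-side match
  factor <- factor (float64 -> string, writer optional)
  quantity <- quantity (int32 -> int32, writer required)
  email <- email (string -> bytes, writer optional)
  country <- country (string -> string, writer required)
  age <- age (int32 -> int32, writer optional)
  primary <- primary (bool -> bool, writer required)
  writer field active has no reader counterpart
  R3 fires at email
  R3 fires at factor
  => backward verdict for Invoice: BREAKING, 2 violation(s)
forward analysis of Invoice with v1 as reader and v2 as writer:
  factor <- factor (string -> float64, writer optional)
  quantity <- quantity (int32 -> int32, writer required)
  email <- email (bytes -> string, writer optional)
  country <- country (string -> string, writer required)
  age <- age (int32 -> int32, writer optional)
  active: no writer-side match
  primary <- primary (bool -> bool, writer required)
  writer field id has no reader counterpart
  R3 fires at email
  R3 fires at factor
  => forward verdict for Invoice: BREAKING, 2 violation(s)


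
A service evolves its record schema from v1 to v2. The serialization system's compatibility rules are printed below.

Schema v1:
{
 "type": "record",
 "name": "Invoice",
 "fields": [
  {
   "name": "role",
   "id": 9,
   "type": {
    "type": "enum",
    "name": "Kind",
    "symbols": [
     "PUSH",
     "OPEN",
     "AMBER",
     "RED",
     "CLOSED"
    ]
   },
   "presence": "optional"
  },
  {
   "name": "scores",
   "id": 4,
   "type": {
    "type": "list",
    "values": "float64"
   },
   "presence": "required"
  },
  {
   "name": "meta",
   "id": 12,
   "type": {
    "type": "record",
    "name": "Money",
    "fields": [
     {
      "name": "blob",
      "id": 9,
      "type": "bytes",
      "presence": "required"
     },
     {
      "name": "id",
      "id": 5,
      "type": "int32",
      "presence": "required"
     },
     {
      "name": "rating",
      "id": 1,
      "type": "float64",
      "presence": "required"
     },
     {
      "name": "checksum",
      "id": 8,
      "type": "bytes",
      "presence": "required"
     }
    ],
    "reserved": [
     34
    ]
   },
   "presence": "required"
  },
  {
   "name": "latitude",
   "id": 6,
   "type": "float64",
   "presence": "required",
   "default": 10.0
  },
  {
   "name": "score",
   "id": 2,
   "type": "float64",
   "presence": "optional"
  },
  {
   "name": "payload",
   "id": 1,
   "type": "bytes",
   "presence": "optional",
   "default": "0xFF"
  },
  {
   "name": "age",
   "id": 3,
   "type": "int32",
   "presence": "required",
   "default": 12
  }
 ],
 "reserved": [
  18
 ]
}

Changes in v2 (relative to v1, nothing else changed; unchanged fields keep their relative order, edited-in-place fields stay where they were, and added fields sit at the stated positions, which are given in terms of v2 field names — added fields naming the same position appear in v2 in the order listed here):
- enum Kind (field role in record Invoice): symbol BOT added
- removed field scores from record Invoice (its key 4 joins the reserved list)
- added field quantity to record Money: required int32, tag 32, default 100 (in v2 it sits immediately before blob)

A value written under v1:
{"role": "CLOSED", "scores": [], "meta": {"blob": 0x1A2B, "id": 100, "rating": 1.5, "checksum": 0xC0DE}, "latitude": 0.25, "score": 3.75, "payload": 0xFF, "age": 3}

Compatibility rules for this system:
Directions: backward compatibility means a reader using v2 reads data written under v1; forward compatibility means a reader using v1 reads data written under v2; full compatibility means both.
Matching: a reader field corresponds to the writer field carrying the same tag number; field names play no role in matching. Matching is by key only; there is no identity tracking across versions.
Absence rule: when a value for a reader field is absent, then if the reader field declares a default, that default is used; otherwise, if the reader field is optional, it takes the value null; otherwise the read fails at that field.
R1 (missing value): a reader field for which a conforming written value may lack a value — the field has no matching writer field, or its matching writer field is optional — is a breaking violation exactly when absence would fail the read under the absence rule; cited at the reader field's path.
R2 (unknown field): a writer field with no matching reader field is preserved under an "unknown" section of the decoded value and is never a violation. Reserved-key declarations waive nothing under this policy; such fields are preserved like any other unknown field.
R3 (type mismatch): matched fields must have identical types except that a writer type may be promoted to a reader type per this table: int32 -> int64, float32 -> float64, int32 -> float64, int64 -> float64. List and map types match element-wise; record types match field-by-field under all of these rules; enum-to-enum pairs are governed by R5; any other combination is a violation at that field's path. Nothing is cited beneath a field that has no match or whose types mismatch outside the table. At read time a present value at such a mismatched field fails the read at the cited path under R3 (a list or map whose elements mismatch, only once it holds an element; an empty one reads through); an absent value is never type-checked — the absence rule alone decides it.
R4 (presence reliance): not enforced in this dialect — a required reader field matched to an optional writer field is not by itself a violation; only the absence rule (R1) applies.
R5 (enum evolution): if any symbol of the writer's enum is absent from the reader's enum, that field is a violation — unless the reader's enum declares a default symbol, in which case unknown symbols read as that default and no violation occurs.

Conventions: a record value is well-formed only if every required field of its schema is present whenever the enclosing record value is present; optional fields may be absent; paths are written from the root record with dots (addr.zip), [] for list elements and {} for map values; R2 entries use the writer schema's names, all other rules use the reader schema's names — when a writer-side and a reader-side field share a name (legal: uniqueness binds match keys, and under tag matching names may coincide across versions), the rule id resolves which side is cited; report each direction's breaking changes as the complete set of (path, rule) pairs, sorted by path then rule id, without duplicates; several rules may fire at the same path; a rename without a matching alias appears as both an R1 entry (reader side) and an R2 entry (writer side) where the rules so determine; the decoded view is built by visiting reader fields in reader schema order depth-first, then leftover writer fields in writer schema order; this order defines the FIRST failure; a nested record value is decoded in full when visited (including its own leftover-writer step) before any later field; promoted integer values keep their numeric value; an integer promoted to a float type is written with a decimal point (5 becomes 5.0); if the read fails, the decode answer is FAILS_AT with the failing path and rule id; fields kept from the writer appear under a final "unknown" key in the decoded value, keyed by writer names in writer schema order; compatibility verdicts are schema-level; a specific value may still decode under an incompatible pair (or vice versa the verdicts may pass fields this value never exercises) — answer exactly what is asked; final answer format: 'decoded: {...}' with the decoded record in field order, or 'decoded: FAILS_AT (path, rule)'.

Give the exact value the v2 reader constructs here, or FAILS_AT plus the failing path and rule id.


decoded: {"role": "CLOSED", "meta": {"quantity": 100, "blob": 0x1A2B, "id": 100, "rating": 1.5, "checksum": 0xC0DE}, "latitude": 0.25, "score": 3.75, "payload": 0xFF, "age": 3, "unknown": {"scores": []}}

in Invoice below, arrows point writer -> reader
decode walk for Invoice under reader schema v2:
  role := "CLOSED"
  meta.quantity := 100 (missing; default applied)
  meta.blob := 0x1A2B
  meta.id := 100
  meta.rating := 1.5
  meta.checksum := 0xC0DE
  latitude := 0.25
  score := 3.75
  payload := 0xFF
  age := 3
  writer scores: kept under "unknown"
  => decoded: {"role": "CLOSED", "meta": {"quantity": 100, "blob": 0x1A2B, "id": 100, "rating": 1.5, "checksum": 0xC0DE}, "latitude": 0.25, "score": 3.75, "payload": 0xFF, "age": 3, "unknown": {"scores": []}}
the other Invoice changes do not affect what is asked:
  enum Kind (field role in record Invoice): symbol BOT added -> a verdict-level change on Invoice — the shown value reads the same


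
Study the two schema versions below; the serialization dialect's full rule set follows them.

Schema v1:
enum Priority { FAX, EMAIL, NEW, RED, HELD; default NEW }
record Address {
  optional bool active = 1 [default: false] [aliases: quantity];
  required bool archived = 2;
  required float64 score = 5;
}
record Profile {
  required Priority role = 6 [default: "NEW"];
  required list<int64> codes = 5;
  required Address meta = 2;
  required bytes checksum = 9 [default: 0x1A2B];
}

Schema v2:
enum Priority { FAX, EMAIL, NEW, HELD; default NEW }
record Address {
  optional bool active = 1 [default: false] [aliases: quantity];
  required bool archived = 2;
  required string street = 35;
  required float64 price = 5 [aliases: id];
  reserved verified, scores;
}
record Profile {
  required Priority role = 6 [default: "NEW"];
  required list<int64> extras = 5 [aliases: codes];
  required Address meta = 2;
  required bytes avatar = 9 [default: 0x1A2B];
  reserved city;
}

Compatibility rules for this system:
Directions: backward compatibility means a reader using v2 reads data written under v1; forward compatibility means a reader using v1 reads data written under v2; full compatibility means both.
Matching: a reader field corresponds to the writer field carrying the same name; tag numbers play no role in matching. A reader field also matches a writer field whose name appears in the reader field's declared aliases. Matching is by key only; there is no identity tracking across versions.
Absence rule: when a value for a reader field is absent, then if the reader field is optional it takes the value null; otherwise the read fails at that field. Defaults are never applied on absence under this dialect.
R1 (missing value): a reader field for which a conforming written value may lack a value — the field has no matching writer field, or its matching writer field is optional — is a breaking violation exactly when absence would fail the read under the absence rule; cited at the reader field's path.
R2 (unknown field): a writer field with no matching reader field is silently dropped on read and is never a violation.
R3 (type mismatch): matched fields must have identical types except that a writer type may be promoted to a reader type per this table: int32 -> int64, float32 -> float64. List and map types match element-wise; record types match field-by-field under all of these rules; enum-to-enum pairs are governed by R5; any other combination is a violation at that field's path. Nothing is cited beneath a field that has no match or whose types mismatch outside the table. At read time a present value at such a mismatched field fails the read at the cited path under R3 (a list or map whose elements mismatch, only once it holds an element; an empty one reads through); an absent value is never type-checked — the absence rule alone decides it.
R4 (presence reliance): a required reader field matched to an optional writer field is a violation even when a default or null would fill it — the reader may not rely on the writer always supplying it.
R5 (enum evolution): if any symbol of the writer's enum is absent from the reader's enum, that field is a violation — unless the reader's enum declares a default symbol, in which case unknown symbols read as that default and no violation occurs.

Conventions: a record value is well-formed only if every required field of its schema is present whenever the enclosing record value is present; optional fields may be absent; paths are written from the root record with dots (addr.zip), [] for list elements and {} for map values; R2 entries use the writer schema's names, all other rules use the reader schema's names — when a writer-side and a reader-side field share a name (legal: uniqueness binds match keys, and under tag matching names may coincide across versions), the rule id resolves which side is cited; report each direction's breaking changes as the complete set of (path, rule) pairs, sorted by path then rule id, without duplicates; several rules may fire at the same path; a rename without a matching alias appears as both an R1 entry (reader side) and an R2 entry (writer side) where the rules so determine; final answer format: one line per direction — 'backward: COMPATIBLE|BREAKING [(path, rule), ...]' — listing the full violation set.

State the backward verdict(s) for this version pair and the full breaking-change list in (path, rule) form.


backward: BREAKING [(avatar, R1), (meta.price, R1), (meta.street, R1)]

the writer's type comes first in each Profile pair
backward on Profile — v2 reading data written by v1:
  role <- role (Priority -> Priority, writer required)
  extras <- codes (list<int64> -> list<int64>, writer required)
  meta <- meta (Address -> Address, writer required)
  no writer field matches reader avatar
  writer field checksum has no reader counterpart
  meta.active <- meta.active (bool -> bool, writer optional)
  meta.archived <- meta.archived (bool -> bool, writer required)
  no writer field matches reader meta.street
  no writer field matches reader meta.price
  writer field meta.score has no reader counterpart
  breaking: (avatar, R1)
  breaking: (meta.price, R1)
  breaking: (meta.street, R1)
  => 3 violation(s): backward is BREAKING for Profile
the other Profile changes do not affect what is asked:
  renamed field codes to extras in record Profile (alias codes declared on the renamed field) -> its effect on Profile is confined to the forward direction, not asked
  enum Priority (field role in record Profile): symbol RED removed -> fires no rule on Profile, leaving the asked answer as it is


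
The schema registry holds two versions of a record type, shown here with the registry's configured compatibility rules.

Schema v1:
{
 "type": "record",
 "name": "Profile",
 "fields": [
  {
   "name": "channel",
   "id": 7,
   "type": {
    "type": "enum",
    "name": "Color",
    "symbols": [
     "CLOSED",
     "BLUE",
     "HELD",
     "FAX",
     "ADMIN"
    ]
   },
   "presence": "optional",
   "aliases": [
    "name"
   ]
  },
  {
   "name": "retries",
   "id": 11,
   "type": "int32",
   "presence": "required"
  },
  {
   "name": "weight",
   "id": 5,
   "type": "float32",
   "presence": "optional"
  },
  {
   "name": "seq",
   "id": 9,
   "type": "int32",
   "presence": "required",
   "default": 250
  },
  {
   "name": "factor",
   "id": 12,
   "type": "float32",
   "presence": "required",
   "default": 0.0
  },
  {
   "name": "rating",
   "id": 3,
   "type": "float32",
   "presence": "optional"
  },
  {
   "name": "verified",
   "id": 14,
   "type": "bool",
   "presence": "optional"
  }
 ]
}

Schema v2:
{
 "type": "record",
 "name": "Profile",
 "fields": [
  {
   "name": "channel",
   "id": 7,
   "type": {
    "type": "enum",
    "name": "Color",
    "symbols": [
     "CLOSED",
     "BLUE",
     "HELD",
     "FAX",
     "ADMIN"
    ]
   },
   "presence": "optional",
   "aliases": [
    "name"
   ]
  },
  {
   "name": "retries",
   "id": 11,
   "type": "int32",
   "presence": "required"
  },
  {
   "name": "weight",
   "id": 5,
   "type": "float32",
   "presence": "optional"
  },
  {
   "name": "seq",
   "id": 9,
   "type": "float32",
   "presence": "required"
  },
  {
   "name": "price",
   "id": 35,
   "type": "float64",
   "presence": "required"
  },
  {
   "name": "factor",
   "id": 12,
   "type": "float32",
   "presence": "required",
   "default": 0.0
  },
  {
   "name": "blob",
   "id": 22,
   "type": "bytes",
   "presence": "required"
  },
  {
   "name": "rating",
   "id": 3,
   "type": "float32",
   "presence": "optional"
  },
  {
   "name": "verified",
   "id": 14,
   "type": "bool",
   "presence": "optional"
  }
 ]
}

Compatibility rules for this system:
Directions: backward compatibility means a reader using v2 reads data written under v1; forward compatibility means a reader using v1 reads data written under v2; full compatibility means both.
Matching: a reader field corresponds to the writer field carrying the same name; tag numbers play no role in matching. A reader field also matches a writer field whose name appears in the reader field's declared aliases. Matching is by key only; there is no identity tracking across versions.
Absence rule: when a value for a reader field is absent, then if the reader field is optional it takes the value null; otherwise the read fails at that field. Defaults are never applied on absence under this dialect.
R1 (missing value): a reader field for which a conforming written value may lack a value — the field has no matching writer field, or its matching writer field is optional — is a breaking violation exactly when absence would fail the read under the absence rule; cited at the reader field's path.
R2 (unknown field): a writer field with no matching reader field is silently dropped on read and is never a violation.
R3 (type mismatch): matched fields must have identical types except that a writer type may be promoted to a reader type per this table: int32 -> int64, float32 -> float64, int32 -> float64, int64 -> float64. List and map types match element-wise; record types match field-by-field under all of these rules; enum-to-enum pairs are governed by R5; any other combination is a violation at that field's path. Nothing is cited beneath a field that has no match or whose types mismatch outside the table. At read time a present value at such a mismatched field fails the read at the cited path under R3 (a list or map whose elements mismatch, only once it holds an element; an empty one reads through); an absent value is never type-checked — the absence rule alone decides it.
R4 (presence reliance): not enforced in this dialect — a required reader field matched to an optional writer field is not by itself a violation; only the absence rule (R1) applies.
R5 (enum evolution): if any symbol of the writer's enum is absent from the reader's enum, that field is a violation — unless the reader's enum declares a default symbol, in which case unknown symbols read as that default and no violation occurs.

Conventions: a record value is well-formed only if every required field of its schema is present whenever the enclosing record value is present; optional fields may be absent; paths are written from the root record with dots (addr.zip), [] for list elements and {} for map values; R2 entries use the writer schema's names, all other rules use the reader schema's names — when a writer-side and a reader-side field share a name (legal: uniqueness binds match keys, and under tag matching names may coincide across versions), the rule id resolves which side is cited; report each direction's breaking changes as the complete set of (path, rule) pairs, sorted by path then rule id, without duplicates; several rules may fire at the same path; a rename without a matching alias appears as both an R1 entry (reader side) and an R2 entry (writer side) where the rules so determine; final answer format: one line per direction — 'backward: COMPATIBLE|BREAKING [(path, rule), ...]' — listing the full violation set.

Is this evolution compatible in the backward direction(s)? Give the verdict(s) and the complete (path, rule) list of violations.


the writer's type comes first in each Profile pair
checking backward for Profile: reader v2 against writer v1:
  channel <- channel (Color -> Color, writer optional)
  retries <- retries (int32 -> int32, writer required)
  weight <- weight (float32 -> float32, writer optional)
  seq <- seq (int32 -> float32, writer required)
  no writer field matches reader price
  factor <- factor (float32 -> float32, writer required)
  no writer field matches reader blob
  rating <- rating (float32 -> float32, writer optional)
  verified <- verified (bool -> bool, writer optional)
  R1 fires at blob
  R1 fires at price
  R3 fires at seq
  backward on Profile therefore BREAKING (3)

backward: BREAKING [(blob, R1), (price, R1), (seq, R3)]
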